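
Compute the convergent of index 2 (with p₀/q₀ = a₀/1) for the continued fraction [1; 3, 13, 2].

53/40

Using pₖ = aₖpₖ₋₁ + pₖ₋₂, qₖ = aₖqₖ₋₁ + qₖ₋₂ (with p₋₁=1, p₋₂=0, q₋₁=0, q₋₂=1):
  k=0: a=1, p=1, q=1
  k=1: a=3, p=4, q=3
  k=2: a=13, p=53, q=40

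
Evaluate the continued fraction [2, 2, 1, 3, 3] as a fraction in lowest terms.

85/36

Fold from the inside: start with 3/1.
  3 + 1/3 = 10/3
  1 + 3/10 = 13/10
  2 + 10/13 = 36/13
  2 + 13/36 = 85/36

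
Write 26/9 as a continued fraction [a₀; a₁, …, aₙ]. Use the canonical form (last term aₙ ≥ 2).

26 = 2×9 + 8
9 = 1×8 + 1
8 = 8×1 + 0  (stop)
So 26/9 = [2; 1, 8].

[2; 1, 8]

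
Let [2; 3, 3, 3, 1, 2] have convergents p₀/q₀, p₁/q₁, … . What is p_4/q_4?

Using pₖ = aₖpₖ₋₁ + pₖ₋₂, qₖ = aₖqₖ₋₁ + qₖ₋₂ (with p₋₁=1, p₋₂=0, q₋₁=0, q₋₂=1):
  k=0: a=2, p=2, q=1
  k=1: a=3, p=7, q=3
  k=2: a=3, p=23, q=10
  k=3: a=3, p=76, q=33
  k=4: a=1, p=99, q=43

99/43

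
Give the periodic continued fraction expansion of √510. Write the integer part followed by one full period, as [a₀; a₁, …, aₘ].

a₀ = ⌊√510⌋ = 22.
With m₀=0, d₀=1 and mₖ₊₁ = dₖaₖ − mₖ, dₖ₊₁ = (n − mₖ₊₁²)/dₖ, aₖ₊₁ = ⌊(a₀+mₖ₊₁)/dₖ₊₁⌋:
  k=1: m=22, d=26, a=1
  k=2: m=4, d=19, a=1
  k=3: m=15, d=15, a=2
  k=4: m=15, d=19, a=1
  k=5: m=4, d=26, a=1
  k=6: m=22, d=1, a=44
d=1 and a=2a₀=44 at k=6, so the next step gives (m, d) = (22, 26) again — its k=1 value — and the period has length 6.

[22; 1, 1, 2, 1, 1, 44]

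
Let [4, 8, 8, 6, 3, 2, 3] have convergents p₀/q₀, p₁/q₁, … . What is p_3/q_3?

Using pₖ = aₖpₖ₋₁ + pₖ₋₂, qₖ = aₖqₖ₋₁ + qₖ₋₂ (with p₋₁=1, p₋₂=0, q₋₁=0, q₋₂=1):
  k=0: a=4, p=4, q=1
  k=1: a=8, p=33, q=8
  k=2: a=8, p=268, q=65
  k=3: a=6, p=1641, q=398

1641/398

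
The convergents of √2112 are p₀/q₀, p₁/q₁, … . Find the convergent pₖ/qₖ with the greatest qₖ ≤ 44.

√2112 = [45; 1, 21, 1, 90, …] (period length 4).
Convergents:
  p_0/q_0 = 45/1
  p_1/q_1 = 46/1
  p_2/q_2 = 1011/22
  p_3/q_3 = 1057/23
  p_4/q_4 = 96141/2092
q_3 = 23 ≤ 44 < 2092 = q_4, so the answer is 1057/23.

1057/23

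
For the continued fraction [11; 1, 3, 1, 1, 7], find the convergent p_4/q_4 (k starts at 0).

Using pₖ = aₖpₖ₋₁ + pₖ₋₂, qₖ = aₖqₖ₋₁ + qₖ₋₂ (with p₋₁=1, p₋₂=0, q₋₁=0, q₋₂=1):
  k=0: a=11, p=11, q=1
  k=1: a=1, p=12, q=1
  k=2: a=3, p=47, q=4
  k=3: a=1, p=59, q=5
  k=4: a=1, p=106, q=9

106/9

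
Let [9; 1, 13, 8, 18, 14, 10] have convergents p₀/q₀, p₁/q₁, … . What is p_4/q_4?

Using pₖ = aₖpₖ₋₁ + pₖ₋₂, qₖ = aₖqₖ₋₁ + qₖ₋₂ (with p₋₁=1, p₋₂=0, q₋₁=0, q₋₂=1):
  k=0: a=9, p=9, q=1
  k=1: a=1, p=10, q=1
  k=2: a=13, p=139, q=14
  k=3: a=8, p=1122, q=113
  k=4: a=18, p=20335, q=2048

20335/2048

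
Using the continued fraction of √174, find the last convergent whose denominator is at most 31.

√174 = [13; 5, 4, 5, 26, …] (period length 4).
Convergents:
  p_0/q_0 = 13/1
  p_1/q_1 = 66/5
  p_2/q_2 = 277/21
  p_3/q_3 = 1451/110
q_2 = 21 ≤ 31 < 110 = q_3, so the answer is 277/21.

277/21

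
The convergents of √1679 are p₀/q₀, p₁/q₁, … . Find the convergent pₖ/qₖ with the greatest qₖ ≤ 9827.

√1679 = [40; 1, 39, 1, 80, …] (period length 4).
Convergents:
  p_0/q_0 = 40/1
  p_1/q_1 = 41/1
  p_2/q_2 = 1639/40
  p_3/q_3 = 1680/41
  p_4/q_4 = 136039/3320
  p_5/q_5 = 137719/3361
  p_6/q_6 = 5507080/134399
q_5 = 3361 ≤ 9827 < 134399 = q_6, so the answer is 137719/3361.

137719/3361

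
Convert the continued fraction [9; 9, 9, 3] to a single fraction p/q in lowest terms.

2323/255

Using pₖ = aₖpₖ₋₁ + pₖ₋₂ and qₖ = aₖqₖ₋₁ + qₖ₋₂:
  k=0: a=9, p=9, q=1
  k=1: a=9, p=82, q=9
  k=2: a=9, p=747, q=82
  k=3: a=3, p=2323, q=255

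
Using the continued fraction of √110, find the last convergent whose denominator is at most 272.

881/84

√110 = [10; 2, 20, …] (period length 2).
Convergents:
  p_0/q_0 = 10/1
  p_1/q_1 = 21/2
  p_2/q_2 = 430/41
  p_3/q_3 = 881/84
  p_4/q_4 = 18050/1721
q_3 = 84 ≤ 272 < 1721 = q_4, so the answer is 881/84.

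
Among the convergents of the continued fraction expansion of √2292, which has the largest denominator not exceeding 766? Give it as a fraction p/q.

√2292 = [47; 1, 6, 1, 94, …] (period length 4).
Convergents:
  p_0/q_0 = 47/1
  p_1/q_1 = 48/1
  p_2/q_2 = 335/7
  p_3/q_3 = 383/8
  p_4/q_4 = 36337/759
  p_5/q_5 = 36720/767
q_4 = 759 ≤ 766 < 767 = q_5, so the answer is 36337/759.

36337/759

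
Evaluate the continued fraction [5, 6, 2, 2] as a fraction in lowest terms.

165/32

Using pₖ = aₖpₖ₋₁ + pₖ₋₂ and qₖ = aₖqₖ₋₁ + qₖ₋₂:
  k=0: a=5, p=5, q=1
  k=1: a=6, p=31, q=6
  k=2: a=2, p=67, q=13
  k=3: a=2, p=165, q=32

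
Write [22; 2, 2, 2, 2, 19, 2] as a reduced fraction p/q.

Using pₖ = aₖpₖ₋₁ + pₖ₋₂ and qₖ = aₖqₖ₋₁ + qₖ₋₂:
  k=0: a=22, p=22, q=1
  k=1: a=2, p=45, q=2
  k=2: a=2, p=112, q=5
  k=3: a=2, p=269, q=12
  k=4: a=2, p=650, q=29
  k=5: a=19, p=12619, q=563
  k=6: a=2, p=25888, q=1155

25888/1155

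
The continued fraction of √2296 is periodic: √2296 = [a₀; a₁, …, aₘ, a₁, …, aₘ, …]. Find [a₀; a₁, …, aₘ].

a₀ = ⌊√2296⌋ = 47.
With m₀=0, d₀=1 and mₖ₊₁ = dₖaₖ − mₖ, dₖ₊₁ = (n − mₖ₊₁²)/dₖ, aₖ₊₁ = ⌊(a₀+mₖ₊₁)/dₖ₊₁⌋:
  k=1: m=47, d=87, a=1
  k=2: m=40, d=8, a=10
  k=3: m=40, d=87, a=1
  k=4: m=47, d=1, a=94
d=1 and a=2a₀=94 at k=4, so the next step gives (m, d) = (47, 87) again — its k=1 value — and the period has length 4.

[47; 1, 10, 1, 94]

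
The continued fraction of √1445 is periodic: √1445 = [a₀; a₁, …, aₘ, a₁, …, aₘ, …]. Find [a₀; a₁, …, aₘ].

a₀ = ⌊√1445⌋ = 38.
With m₀=0, d₀=1 and mₖ₊₁ = dₖaₖ − mₖ, dₖ₊₁ = (n − mₖ₊₁²)/dₖ, aₖ₊₁ = ⌊(a₀+mₖ₊₁)/dₖ₊₁⌋:
  k=1: m=38, d=1, a=76
d=1 and a=2a₀=76 at k=1, so the next step gives (m, d) = (38, 1) again — its k=1 value — and the period has length 1.

[38; 76]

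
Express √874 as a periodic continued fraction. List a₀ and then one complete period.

a₀ = ⌊√874⌋ = 29.
With m₀=0, d₀=1 and mₖ₊₁ = dₖaₖ − mₖ, dₖ₊₁ = (n − mₖ₊₁²)/dₖ, aₖ₊₁ = ⌊(a₀+mₖ₊₁)/dₖ₊₁⌋:
  k=1: m=29, d=33, a=1
  k=2: m=4, d=26, a=1
  k=3: m=22, d=15, a=3
  k=4: m=23, d=23, a=2
  k=5: m=23, d=15, a=3
  k=6: m=22, d=26, a=1
  k=7: m=4, d=33, a=1
  k=8: m=29, d=1, a=58
d=1 and a=2a₀=58 at k=8, so the next step gives (m, d) = (29, 33) again — its k=1 value — and the period has length 8.

[29; 1, 1, 3, 2, 3, 1, 1, 58]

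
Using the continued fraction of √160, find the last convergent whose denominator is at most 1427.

17772/1405

√160 = [12; 1, 1, 1, 5, 1, 1, 1, 24, …] (period length 8).
Convergents:
  p_0/q_0 = 12/1
  p_1/q_1 = 13/1
  p_2/q_2 = 25/2
  p_3/q_3 = 38/3
  p_4/q_4 = 215/17
  p_5/q_5 = 253/20
  p_6/q_6 = 468/37
  p_7/q_7 = 721/57
  p_8/q_8 = 17772/1405
  p_9/q_9 = 18493/1462
q_8 = 1405 ≤ 1427 < 1462 = q_9, so the answer is 17772/1405.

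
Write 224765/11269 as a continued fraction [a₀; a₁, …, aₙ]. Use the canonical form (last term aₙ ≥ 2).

224765 = 19·11269 + 10654
11269 = 1·10654 + 615
10654 = 17·615 + 199
615 = 3·199 + 18
199 = 11·18 + 1
18 = 18·1 + 0  (stop)
So 224765/11269 = [19; 1, 17, 3, 11, 18].

[19; 1, 17, 3, 11, 18]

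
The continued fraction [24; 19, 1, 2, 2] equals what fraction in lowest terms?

3319/138

Using pₖ = aₖpₖ₋₁ + pₖ₋₂ and qₖ = aₖqₖ₋₁ + qₖ₋₂:
  k=0: a=24, p=24, q=1
  k=1: a=19, p=457, q=19
  k=2: a=1, p=481, q=20
  k=3: a=2, p=1419, q=59
  k=4: a=2, p=3319, q=138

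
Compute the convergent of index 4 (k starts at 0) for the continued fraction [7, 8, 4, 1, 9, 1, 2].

Using pₖ = aₖpₖ₋₁ + pₖ₋₂, qₖ = aₖqₖ₋₁ + qₖ₋₂ (with p₋₁=1, p₋₂=0, q₋₁=0, q₋₂=1):
  k=0: a=7, p=7, q=1
  k=1: a=8, p=57, q=8
  k=2: a=4, p=235, q=33
  k=3: a=1, p=292, q=41
  k=4: a=9, p=2863, q=402

2863/402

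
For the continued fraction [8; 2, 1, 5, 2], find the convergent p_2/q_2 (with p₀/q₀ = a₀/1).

Using pₖ = aₖpₖ₋₁ + pₖ₋₂, qₖ = aₖqₖ₋₁ + qₖ₋₂ (with p₋₁=1, p₋₂=0, q₋₁=0, q₋₂=1):
  k=0: a=8, p=8, q=1
  k=1: a=2, p=17, q=2
  k=2: a=1, p=25, q=3

25/3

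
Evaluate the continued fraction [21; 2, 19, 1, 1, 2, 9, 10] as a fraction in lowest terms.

Fold from the inside: start with 10/1.
  9 + 1/10 = 91/10
  2 + 10/91 = 192/91
  1 + 91/192 = 283/192
  1 + 192/283 = 475/283
  19 + 283/475 = 9308/475
  2 + 475/9308 = 19091/9308
  21 + 9308/19091 = 410219/19091

410219/19091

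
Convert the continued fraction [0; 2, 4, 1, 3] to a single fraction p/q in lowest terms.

19/42

Using pₖ = aₖpₖ₋₁ + pₖ₋₂ and qₖ = aₖqₖ₋₁ + qₖ₋₂:
  k=0: a=0, p=0, q=1
  k=1: a=2, p=1, q=2
  k=2: a=4, p=4, q=9
  k=3: a=1, p=5, q=11
  k=4: a=3, p=19, q=42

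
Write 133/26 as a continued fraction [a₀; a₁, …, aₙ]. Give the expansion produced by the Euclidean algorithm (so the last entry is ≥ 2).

133 = 5×26 + 3
26 = 8×3 + 2
3 = 1×2 + 1
2 = 2×1 + 0  (stop)
So 133/26 = [5; 8, 1, 2].

[5; 8, 1, 2]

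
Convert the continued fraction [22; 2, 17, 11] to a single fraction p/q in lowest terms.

8702/387

Fold from the inside: start with 11/1.
  17 + 1/11 = 188/11
  2 + 11/188 = 387/188
  22 + 188/387 = 8702/387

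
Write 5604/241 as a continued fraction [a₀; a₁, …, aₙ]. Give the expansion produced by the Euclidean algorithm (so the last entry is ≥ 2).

5604 = 23*241 + 61
241 = 3*61 + 58
61 = 1*58 + 3
58 = 19*3 + 1
3 = 3*1 + 0  (stop)
So 5604/241 = [23; 3, 1, 19, 3].

[23; 3, 1, 19, 3]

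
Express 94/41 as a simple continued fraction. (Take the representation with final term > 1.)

[2; 3, 2, 2, 2]

94 = 2·41 + 12
41 = 3·12 + 5
12 = 2·5 + 2
5 = 2·2 + 1
2 = 2·1 + 0  (stop)
So 94/41 = [2; 3, 2, 2, 2].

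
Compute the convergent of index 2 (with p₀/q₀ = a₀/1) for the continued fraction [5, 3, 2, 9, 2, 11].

Using pₖ = aₖpₖ₋₁ + pₖ₋₂, qₖ = aₖqₖ₋₁ + qₖ₋₂ (with p₋₁=1, p₋₂=0, q₋₁=0, q₋₂=1):
  k=0: a=5, p=5, q=1
  k=1: a=3, p=16, q=3
  k=2: a=2, p=37, q=7

37/7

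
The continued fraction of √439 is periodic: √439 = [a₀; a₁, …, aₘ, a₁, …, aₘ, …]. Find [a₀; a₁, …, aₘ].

[20; 1, 19, 1, 40]

a₀ = ⌊√439⌋ = 20.
With m₀=0, d₀=1 and mₖ₊₁ = dₖaₖ − mₖ, dₖ₊₁ = (n − mₖ₊₁²)/dₖ, aₖ₊₁ = ⌊(a₀+mₖ₊₁)/dₖ₊₁⌋:
  k=1: m=20, d=39, a=1
  k=2: m=19, d=2, a=19
  k=3: m=19, d=39, a=1
  k=4: m=20, d=1, a=40
d=1 and a=2a₀=40 at k=4, so the next step gives (m, d) = (20, 39) again — its k=1 value — and the period has length 4.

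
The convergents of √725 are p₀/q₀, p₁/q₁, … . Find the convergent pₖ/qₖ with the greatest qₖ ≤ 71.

727/27

√725 = [26; 1, 12, 2, 12, 1, 52, …] (period length 6).
Convergents:
  p_0/q_0 = 26/1
  p_1/q_1 = 27/1
  p_2/q_2 = 350/13
  p_3/q_3 = 727/27
  p_4/q_4 = 9074/337
q_3 = 27 ≤ 71 < 337 = q_4, so the answer is 727/27.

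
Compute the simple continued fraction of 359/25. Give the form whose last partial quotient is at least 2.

359 = 14*25 + 9
25 = 2*9 + 7
9 = 1*7 + 2
7 = 3*2 + 1
2 = 2*1 + 0  (stop)
So 359/25 = [14; 2, 1, 3, 2].

[14; 2, 1, 3, 2]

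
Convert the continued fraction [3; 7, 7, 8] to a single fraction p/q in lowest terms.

1278/407

Using pₖ = aₖpₖ₋₁ + pₖ₋₂ and qₖ = aₖqₖ₋₁ + qₖ₋₂:
  k=0: a=3, p=3, q=1
  k=1: a=7, p=22, q=7
  k=2: a=7, p=157, q=50
  k=3: a=8, p=1278, q=407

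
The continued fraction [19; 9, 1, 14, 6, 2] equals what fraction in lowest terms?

Using pₖ = aₖpₖ₋₁ + pₖ₋₂ and qₖ = aₖqₖ₋₁ + qₖ₋₂:
  k=0: a=19, p=19, q=1
  k=1: a=9, p=172, q=9
  k=2: a=1, p=191, q=10
  k=3: a=14, p=2846, q=149
  k=4: a=6, p=17267, q=904
  k=5: a=2, p=37380, q=1957

37380/1957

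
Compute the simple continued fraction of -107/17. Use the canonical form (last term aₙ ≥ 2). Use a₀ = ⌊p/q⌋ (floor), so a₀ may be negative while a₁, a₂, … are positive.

[-7; 1, 2, 2, 2]

-107 = -7·17 + 12
17 = 1·12 + 5
12 = 2·5 + 2
5 = 2·2 + 1
2 = 2·1 + 0  (stop)
So -107/17 = [-7; 1, 2, 2, 2].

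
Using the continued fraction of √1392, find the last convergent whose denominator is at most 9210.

√1392 = [37; 3, 4, 3, 74, …] (period length 4).
Convergents:
  p_0/q_0 = 37/1
  p_1/q_1 = 112/3
  p_2/q_2 = 485/13
  p_3/q_3 = 1567/42
  p_4/q_4 = 116443/3121
  p_5/q_5 = 350896/9405
q_4 = 3121 ≤ 9210 < 9405 = q_5, so the answer is 116443/3121.

116443/3121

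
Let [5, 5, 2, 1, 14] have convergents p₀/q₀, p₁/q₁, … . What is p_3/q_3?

Using pₖ = aₖpₖ₋₁ + pₖ₋₂, qₖ = aₖqₖ₋₁ + qₖ₋₂ (with p₋₁=1, p₋₂=0, q₋₁=0, q₋₂=1):
  k=0: a=5, p=5, q=1
  k=1: a=5, p=26, q=5
  k=2: a=2, p=57, q=11
  k=3: a=1, p=83, q=16

83/16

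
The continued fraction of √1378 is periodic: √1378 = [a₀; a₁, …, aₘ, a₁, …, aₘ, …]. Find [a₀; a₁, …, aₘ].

a₀ = ⌊√1378⌋ = 37.

[37; 8, 4, 4, 8, 74]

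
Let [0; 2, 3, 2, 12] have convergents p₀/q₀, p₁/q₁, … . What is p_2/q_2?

Using pₖ = aₖpₖ₋₁ + pₖ₋₂, qₖ = aₖqₖ₋₁ + qₖ₋₂ (with p₋₁=1, p₋₂=0, q₋₁=0, q₋₂=1):
  k=0: a=0, p=0, q=1
  k=1: a=2, p=1, q=2
  k=2: a=3, p=3, q=7

3/7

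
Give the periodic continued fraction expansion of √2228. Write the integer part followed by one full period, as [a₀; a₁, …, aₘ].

[47; 4, 1, 22, 1, 4, 94]

a₀ = ⌊√2228⌋ = 47.
With m₀=0, d₀=1 and mₖ₊₁ = dₖaₖ − mₖ, dₖ₊₁ = (n − mₖ₊₁²)/dₖ, aₖ₊₁ = ⌊(a₀+mₖ₊₁)/dₖ₊₁⌋:
  k=1: m=47, d=19, a=4
  k=2: m=29, d=73, a=1
  k=3: m=44, d=4, a=22
  k=4: m=44, d=73, a=1
  k=5: m=29, d=19, a=4
  k=6: m=47, d=1, a=94
d=1 and a=2a₀=94 at k=6, so the next step gives (m, d) = (47, 19) again — its k=1 value — and the period has length 6.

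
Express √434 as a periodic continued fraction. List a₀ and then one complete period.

a₀ = ⌊√434⌋ = 20.
With m₀=0, d₀=1 and mₖ₊₁ = dₖaₖ − mₖ, dₖ₊₁ = (n − mₖ₊₁²)/dₖ, aₖ₊₁ = ⌊(a₀+mₖ₊₁)/dₖ₊₁⌋:
  k=1: m=20, d=34, a=1
  k=2: m=14, d=7, a=4
  k=3: m=14, d=34, a=1
  k=4: m=20, d=1, a=40
d=1 and a=2a₀=40 at k=4, so the next step gives (m, d) = (20, 34) again — its k=1 value — and the period has length 4.

[20; 1, 4, 1, 40]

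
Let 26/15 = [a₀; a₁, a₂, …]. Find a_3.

26 = 1·15 + 11   →  a_0 = 1
15 = 1·11 + 4   →  a_1 = 1
11 = 2·4 + 3   →  a_2 = 2
4 = 1·3 + 1   →  a_3 = 1

1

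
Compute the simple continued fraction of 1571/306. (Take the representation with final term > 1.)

[5; 7, 2, 6, 3]

1571 = 5*306 + 41
306 = 7*41 + 19
41 = 2*19 + 3
19 = 6*3 + 1
3 = 3*1 + 0  (stop)
So 1571/306 = [5; 7, 2, 6, 3].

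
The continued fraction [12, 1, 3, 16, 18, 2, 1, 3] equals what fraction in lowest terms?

168019/13174

Fold from the inside: start with 3/1.
  1 + 1/3 = 4/3
  2 + 3/4 = 11/4
  18 + 4/11 = 202/11
  16 + 11/202 = 3243/202
  3 + 202/3243 = 9931/3243
  1 + 3243/9931 = 13174/9931
  12 + 9931/13174 = 168019/13174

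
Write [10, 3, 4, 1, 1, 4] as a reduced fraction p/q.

Fold from the inside: start with 4/1.
  1 + 1/4 = 5/4
  1 + 4/5 = 9/5
  4 + 5/9 = 41/9
  3 + 9/41 = 132/41
  10 + 41/132 = 1361/132

1361/132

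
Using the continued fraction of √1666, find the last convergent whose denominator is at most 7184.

√1666 = [40; 1, 4, 2, 4, 1, 80, …] (period length 6).
Convergents:
  p_0/q_0 = 40/1
  p_1/q_1 = 41/1
  p_2/q_2 = 204/5
  p_3/q_3 = 449/11
  p_4/q_4 = 2000/49
  p_5/q_5 = 2449/60
  p_6/q_6 = 197920/4849
  p_7/q_7 = 200369/4909
  p_8/q_8 = 999396/24485
q_7 = 4909 ≤ 7184 < 24485 = q_8, so the answer is 200369/4909.

200369/4909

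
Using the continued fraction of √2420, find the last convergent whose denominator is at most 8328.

√2420 = [49; 5, 5, 1, 18, 1, 5, 5, 98, …] (period length 8).
Convergents:
  p_0/q_0 = 49/1
  p_1/q_1 = 246/5
  p_2/q_2 = 1279/26
  p_3/q_3 = 1525/31
  p_4/q_4 = 28729/584
  p_5/q_5 = 30254/615
  p_6/q_6 = 179999/3659
  p_7/q_7 = 930249/18910
q_6 = 3659 ≤ 8328 < 18910 = q_7, so the answer is 179999/3659.

179999/3659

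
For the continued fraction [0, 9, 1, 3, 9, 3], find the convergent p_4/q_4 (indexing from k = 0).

37/361

Using pₖ = aₖpₖ₋₁ + pₖ₋₂, qₖ = aₖqₖ₋₁ + qₖ₋₂ (with p₋₁=1, p₋₂=0, q₋₁=0, q₋₂=1):
  k=0: a=0, p=0, q=1
  k=1: a=9, p=1, q=9
  k=2: a=1, p=1, q=10
  k=3: a=3, p=4, q=39
  k=4: a=9, p=37, q=361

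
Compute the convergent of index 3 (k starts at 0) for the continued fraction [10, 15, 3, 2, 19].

Using pₖ = aₖpₖ₋₁ + pₖ₋₂, qₖ = aₖqₖ₋₁ + qₖ₋₂ (with p₋₁=1, p₋₂=0, q₋₁=0, q₋₂=1):
  k=0: a=10, p=10, q=1
  k=1: a=15, p=151, q=15
  k=2: a=3, p=463, q=46
  k=3: a=2, p=1077, q=107

1077/107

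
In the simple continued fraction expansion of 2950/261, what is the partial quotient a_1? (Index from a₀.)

3

2950 = 11·261 + 79   →  a_0 = 11
261 = 3·79 + 24   →  a_1 = 3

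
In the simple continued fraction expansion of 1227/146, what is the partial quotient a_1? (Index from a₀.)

2

1227 = 8·146 + 59   →  a_0 = 8
146 = 2·59 + 28   →  a_1 = 2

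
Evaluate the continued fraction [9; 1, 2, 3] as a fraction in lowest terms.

Fold from the inside: start with 3/1.
  2 + 1/3 = 7/3
  1 + 3/7 = 10/7
  9 + 7/10 = 97/10

97/10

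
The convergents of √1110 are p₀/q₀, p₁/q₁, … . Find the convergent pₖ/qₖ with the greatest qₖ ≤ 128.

√1110 = [33; 3, 6, 3, 66, …] (period length 4).
Convergents:
  p_0/q_0 = 33/1
  p_1/q_1 = 100/3
  p_2/q_2 = 633/19
  p_3/q_3 = 1999/60
  p_4/q_4 = 132567/3979
q_3 = 60 ≤ 128 < 3979 = q_4, so the answer is 1999/60.

1999/60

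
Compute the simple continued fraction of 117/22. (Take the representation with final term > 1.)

[5; 3, 7]

117 = 5*22 + 7
22 = 3*7 + 1
7 = 7*1 + 0  (stop)
So 117/22 = [5; 3, 7].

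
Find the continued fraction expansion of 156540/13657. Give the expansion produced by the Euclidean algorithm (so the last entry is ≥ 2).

156540 = 11×13657 + 6313
13657 = 2×6313 + 1031
6313 = 6×1031 + 127
1031 = 8×127 + 15
127 = 8×15 + 7
15 = 2×7 + 1
7 = 7×1 + 0  (stop)
So 156540/13657 = [11; 2, 6, 8, 8, 2, 7].

[11; 2, 6, 8, 8, 2, 7]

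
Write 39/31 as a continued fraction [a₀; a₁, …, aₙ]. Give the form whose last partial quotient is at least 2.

39 = 1*31 + 8
31 = 3*8 + 7
8 = 1*7 + 1
7 = 7*1 + 0  (stop)
So 39/31 = [1; 3, 1, 7].

[1; 3, 1, 7]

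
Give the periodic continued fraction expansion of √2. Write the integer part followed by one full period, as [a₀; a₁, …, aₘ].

a₀ = ⌊√2⌋ = 1.
With m₀=0, d₀=1 and mₖ₊₁ = dₖaₖ − mₖ, dₖ₊₁ = (n − mₖ₊₁²)/dₖ, aₖ₊₁ = ⌊(a₀+mₖ₊₁)/dₖ₊₁⌋:
  k=1: m=1, d=1, a=2
d=1 and a=2a₀=2 at k=1, so the next step gives (m, d) = (1, 1) again — its k=1 value — and the period has length 1.

[1; 2]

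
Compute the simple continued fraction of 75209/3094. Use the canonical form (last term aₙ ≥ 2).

[24; 3, 4, 18, 13]

75209 = 24×3094 + 953
3094 = 3×953 + 235
953 = 4×235 + 13
235 = 18×13 + 1
13 = 13×1 + 0  (stop)
So 75209/3094 = [24; 3, 4, 18, 13].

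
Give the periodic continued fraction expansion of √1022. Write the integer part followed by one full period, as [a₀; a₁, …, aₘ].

a₀ = ⌊√1022⌋ = 31.
With m₀=0, d₀=1 and mₖ₊₁ = dₖaₖ − mₖ, dₖ₊₁ = (n − mₖ₊₁²)/dₖ, aₖ₊₁ = ⌊(a₀+mₖ₊₁)/dₖ₊₁⌋:
  k=1: m=31, d=61, a=1
  k=2: m=30, d=2, a=30
  k=3: m=30, d=61, a=1
  k=4: m=31, d=1, a=62
d=1 and a=2a₀=62 at k=4, so the next step gives (m, d) = (31, 61) again — its k=1 value — and the period has length 4.

[31; 1, 30, 1, 62]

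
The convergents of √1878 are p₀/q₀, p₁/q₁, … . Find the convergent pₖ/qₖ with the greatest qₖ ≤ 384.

√1878 = [43; 2, 1, 42, 1, 2, 86, …] (period length 6).
Convergents:
  p_0/q_0 = 43/1
  p_1/q_1 = 87/2
  p_2/q_2 = 130/3
  p_3/q_3 = 5547/128
  p_4/q_4 = 5677/131
  p_5/q_5 = 16901/390
q_4 = 131 ≤ 384 < 390 = q_5, so the answer is 5677/131.

5677/131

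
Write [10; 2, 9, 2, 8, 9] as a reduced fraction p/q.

Fold from the inside: start with 9/1.
  8 + 1/9 = 73/9
  2 + 9/73 = 155/73
  9 + 73/155 = 1468/155
  2 + 155/1468 = 3091/1468
  10 + 1468/3091 = 32378/3091

32378/3091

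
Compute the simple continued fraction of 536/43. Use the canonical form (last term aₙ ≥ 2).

[12; 2, 6, 1, 2]

536 = 12*43 + 20
43 = 2*20 + 3
20 = 6*3 + 2
3 = 1*2 + 1
2 = 2*1 + 0  (stop)
So 536/43 = [12; 2, 6, 1, 2].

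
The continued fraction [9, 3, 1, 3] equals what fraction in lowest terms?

Using pₖ = aₖpₖ₋₁ + pₖ₋₂ and qₖ = aₖqₖ₋₁ + qₖ₋₂:
  k=0: a=9, p=9, q=1
  k=1: a=3, p=28, q=3
  k=2: a=1, p=37, q=4
  k=3: a=3, p=139, q=15

139/15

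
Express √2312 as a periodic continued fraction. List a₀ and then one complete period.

a₀ = ⌊√2312⌋ = 48.

[48; 12, 96]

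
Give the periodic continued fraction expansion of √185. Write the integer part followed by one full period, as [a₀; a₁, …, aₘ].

[13; 1, 1, 1, 1, 26]

a₀ = ⌊√185⌋ = 13.
With m₀=0, d₀=1 and mₖ₊₁ = dₖaₖ − mₖ, dₖ₊₁ = (n − mₖ₊₁²)/dₖ, aₖ₊₁ = ⌊(a₀+mₖ₊₁)/dₖ₊₁⌋:
  k=1: m=13, d=16, a=1
  k=2: m=3, d=11, a=1
  k=3: m=8, d=11, a=1
  k=4: m=3, d=16, a=1
  k=5: m=13, d=1, a=26
d=1 and a=2a₀=26 at k=5, so the next step gives (m, d) = (13, 16) again — its k=1 value — and the period has length 5.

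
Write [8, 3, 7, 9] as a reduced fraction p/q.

Using pₖ = aₖpₖ₋₁ + pₖ₋₂ and qₖ = aₖqₖ₋₁ + qₖ₋₂:
  k=0: a=8, p=8, q=1
  k=1: a=3, p=25, q=3
  k=2: a=7, p=183, q=22
  k=3: a=9, p=1672, q=201

1672/201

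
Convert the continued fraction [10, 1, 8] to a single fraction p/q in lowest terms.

98/9

Using pₖ = aₖpₖ₋₁ + pₖ₋₂ and qₖ = aₖqₖ₋₁ + qₖ₋₂:
  k=0: a=10, p=10, q=1
  k=1: a=1, p=11, q=1
  k=2: a=8, p=98, q=9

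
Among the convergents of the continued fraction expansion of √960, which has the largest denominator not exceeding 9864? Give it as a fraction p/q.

√960 = [30; 1, 60, …] (period length 2).
Convergents:
  p_0/q_0 = 30/1
  p_1/q_1 = 31/1
  p_2/q_2 = 1890/61
  p_3/q_3 = 1921/62
  p_4/q_4 = 117150/3781
  p_5/q_5 = 119071/3843
  p_6/q_6 = 7261410/234361
q_5 = 3843 ≤ 9864 < 234361 = q_6, so the answer is 119071/3843.

119071/3843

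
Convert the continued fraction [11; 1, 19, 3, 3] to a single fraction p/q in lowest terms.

2426/203

Fold from the inside: start with 3/1.
  3 + 1/3 = 10/3
  19 + 3/10 = 193/10
  1 + 10/193 = 203/193
  11 + 193/203 = 2426/203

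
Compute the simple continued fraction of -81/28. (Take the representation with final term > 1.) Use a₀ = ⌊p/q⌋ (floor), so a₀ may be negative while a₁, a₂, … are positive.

-81 = -3*28 + 3
28 = 9*3 + 1
3 = 3*1 + 0  (stop)
So -81/28 = [-3; 9, 3].

[-3; 9, 3]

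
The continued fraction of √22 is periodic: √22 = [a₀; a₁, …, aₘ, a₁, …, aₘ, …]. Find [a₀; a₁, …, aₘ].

a₀ = ⌊√22⌋ = 4.
With m₀=0, d₀=1 and mₖ₊₁ = dₖaₖ − mₖ, dₖ₊₁ = (n − mₖ₊₁²)/dₖ, aₖ₊₁ = ⌊(a₀+mₖ₊₁)/dₖ₊₁⌋:
  k=1: m=4, d=6, a=1
  k=2: m=2, d=3, a=2
  k=3: m=4, d=2, a=4
  k=4: m=4, d=3, a=2
  k=5: m=2, d=6, a=1
  k=6: m=4, d=1, a=8
d=1 and a=2a₀=8 at k=6, so the next step gives (m, d) = (4, 6) again — its k=1 value — and the period has length 6.

[4; 1, 2, 4, 2, 1, 8]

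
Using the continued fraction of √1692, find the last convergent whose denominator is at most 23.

√1692 = [41; 7, 2, 7, 82, …] (period length 4).
Convergents:
  p_0/q_0 = 41/1
  p_1/q_1 = 288/7
  p_2/q_2 = 617/15
  p_3/q_3 = 4607/112
q_2 = 15 ≤ 23 < 112 = q_3, so the answer is 617/15.

617/15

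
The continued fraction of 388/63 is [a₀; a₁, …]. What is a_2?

3

388 = 6·63 + 10   →  a_0 = 6
63 = 6·10 + 3   →  a_1 = 6
10 = 3·3 + 1   →  a_2 = 3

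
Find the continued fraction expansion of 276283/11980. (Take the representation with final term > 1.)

276283 = 23*11980 + 743
11980 = 16*743 + 92
743 = 8*92 + 7
92 = 13*7 + 1
7 = 7*1 + 0  (stop)
So 276283/11980 = [23; 16, 8, 13, 7].

[23; 16, 8, 13, 7]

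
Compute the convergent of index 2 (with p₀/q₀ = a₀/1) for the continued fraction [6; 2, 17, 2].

227/35

Using pₖ = aₖpₖ₋₁ + pₖ₋₂, qₖ = aₖqₖ₋₁ + qₖ₋₂ (with p₋₁=1, p₋₂=0, q₋₁=0, q₋₂=1):
  k=0: a=6, p=6, q=1
  k=1: a=2, p=13, q=2
  k=2: a=17, p=227, q=35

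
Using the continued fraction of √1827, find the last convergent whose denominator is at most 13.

171/4

√1827 = [42; 1, 2, 1, 8, 1, 2, 1, 84, …] (period length 8).
Convergents:
  p_0/q_0 = 42/1
  p_1/q_1 = 43/1
  p_2/q_2 = 128/3
  p_3/q_3 = 171/4
  p_4/q_4 = 1496/35
q_3 = 4 ≤ 13 < 35 = q_4, so the answer is 171/4.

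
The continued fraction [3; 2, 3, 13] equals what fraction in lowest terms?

319/93

Using pₖ = aₖpₖ₋₁ + pₖ₋₂ and qₖ = aₖqₖ₋₁ + qₖ₋₂:
  k=0: a=3, p=3, q=1
  k=1: a=2, p=7, q=2
  k=2: a=3, p=24, q=7
  k=3: a=13, p=319, q=93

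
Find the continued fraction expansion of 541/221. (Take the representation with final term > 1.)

[2; 2, 4, 3, 3, 2]

541 = 2*221 + 99
221 = 2*99 + 23
99 = 4*23 + 7
23 = 3*7 + 2
7 = 3*2 + 1
2 = 2*1 + 0  (stop)
So 541/221 = [2; 2, 4, 3, 3, 2].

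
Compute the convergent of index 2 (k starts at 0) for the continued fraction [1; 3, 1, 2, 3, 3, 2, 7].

5/4

Using pₖ = aₖpₖ₋₁ + pₖ₋₂, qₖ = aₖqₖ₋₁ + qₖ₋₂ (with p₋₁=1, p₋₂=0, q₋₁=0, q₋₂=1):
  k=0: a=1, p=1, q=1
  k=1: a=3, p=4, q=3
  k=2: a=1, p=5, q=4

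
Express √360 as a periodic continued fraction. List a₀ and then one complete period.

[18; 1, 36]

a₀ = ⌊√360⌋ = 18.
With m₀=0, d₀=1 and mₖ₊₁ = dₖaₖ − mₖ, dₖ₊₁ = (n − mₖ₊₁²)/dₖ, aₖ₊₁ = ⌊(a₀+mₖ₊₁)/dₖ₊₁⌋:
  k=1: m=18, d=36, a=1
  k=2: m=18, d=1, a=36
d=1 and a=2a₀=36 at k=2, so the next step gives (m, d) = (18, 36) again — its k=1 value — and the period has length 2.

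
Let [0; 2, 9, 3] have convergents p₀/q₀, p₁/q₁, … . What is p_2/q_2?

9/19

Using pₖ = aₖpₖ₋₁ + pₖ₋₂, qₖ = aₖqₖ₋₁ + qₖ₋₂ (with p₋₁=1, p₋₂=0, q₋₁=0, q₋₂=1):
  k=0: a=0, p=0, q=1
  k=1: a=2, p=1, q=2
  k=2: a=9, p=9, q=19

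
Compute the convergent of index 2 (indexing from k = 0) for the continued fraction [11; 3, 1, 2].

45/4

Using pₖ = aₖpₖ₋₁ + pₖ₋₂, qₖ = aₖqₖ₋₁ + qₖ₋₂ (with p₋₁=1, p₋₂=0, q₋₁=0, q₋₂=1):
  k=0: a=11, p=11, q=1
  k=1: a=3, p=34, q=3
  k=2: a=1, p=45, q=4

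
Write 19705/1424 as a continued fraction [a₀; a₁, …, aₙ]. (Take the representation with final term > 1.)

[13; 1, 5, 6, 12, 1, 2]

19705 = 13×1424 + 1193
1424 = 1×1193 + 231
1193 = 5×231 + 38
231 = 6×38 + 3
38 = 12×3 + 2
3 = 1×2 + 1
2 = 2×1 + 0  (stop)
So 19705/1424 = [13; 1, 5, 6, 12, 1, 2].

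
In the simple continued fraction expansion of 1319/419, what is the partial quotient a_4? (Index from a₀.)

7

1319 = 3·419 + 62   →  a_0 = 3
419 = 6·62 + 47   →  a_1 = 6
62 = 1·47 + 15   →  a_2 = 1
47 = 3·15 + 2   →  a_3 = 3
15 = 7·2 + 1   →  a_4 = 7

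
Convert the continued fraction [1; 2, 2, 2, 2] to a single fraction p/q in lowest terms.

41/29

Fold from the inside: start with 2/1.
  2 + 1/2 = 5/2
  2 + 2/5 = 12/5
  2 + 5/12 = 29/12
  1 + 12/29 = 41/29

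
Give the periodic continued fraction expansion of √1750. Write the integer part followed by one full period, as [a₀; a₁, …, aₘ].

[41; 1, 4, 1, 82]

a₀ = ⌊√1750⌋ = 41.
With m₀=0, d₀=1 and mₖ₊₁ = dₖaₖ − mₖ, dₖ₊₁ = (n − mₖ₊₁²)/dₖ, aₖ₊₁ = ⌊(a₀+mₖ₊₁)/dₖ₊₁⌋:
  k=1: m=41, d=69, a=1
  k=2: m=28, d=14, a=4
  k=3: m=28, d=69, a=1
  k=4: m=41, d=1, a=82
d=1 and a=2a₀=82 at k=4, so the next step gives (m, d) = (41, 69) again — its k=1 value — and the period has length 4.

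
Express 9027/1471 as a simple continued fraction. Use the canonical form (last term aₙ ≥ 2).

[6; 7, 3, 7, 9]

9027 = 6·1471 + 201
1471 = 7·201 + 64
201 = 3·64 + 9
64 = 7·9 + 1
9 = 9·1 + 0  (stop)
So 9027/1471 = [6; 7, 3, 7, 9].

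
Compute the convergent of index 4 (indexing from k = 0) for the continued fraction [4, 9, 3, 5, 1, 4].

Using pₖ = aₖpₖ₋₁ + pₖ₋₂, qₖ = aₖqₖ₋₁ + qₖ₋₂ (with p₋₁=1, p₋₂=0, q₋₁=0, q₋₂=1):
  k=0: a=4, p=4, q=1
  k=1: a=9, p=37, q=9
  k=2: a=3, p=115, q=28
  k=3: a=5, p=612, q=149
  k=4: a=1, p=727, q=177

727/177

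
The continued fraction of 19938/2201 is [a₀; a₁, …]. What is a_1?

19938 = 9·2201 + 129   →  a_0 = 9
2201 = 17·129 + 8   →  a_1 = 17

17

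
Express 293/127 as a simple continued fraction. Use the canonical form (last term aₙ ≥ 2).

293 = 2×127 + 39
127 = 3×39 + 10
39 = 3×10 + 9
10 = 1×9 + 1
9 = 9×1 + 0  (stop)
So 293/127 = [2; 3, 3, 1, 9].

[2; 3, 3, 1, 9]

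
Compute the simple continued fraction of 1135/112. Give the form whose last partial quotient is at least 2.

[10; 7, 2, 7]

1135 = 10·112 + 15
112 = 7·15 + 7
15 = 2·7 + 1
7 = 7·1 + 0  (stop)
So 1135/112 = [10; 7, 2, 7].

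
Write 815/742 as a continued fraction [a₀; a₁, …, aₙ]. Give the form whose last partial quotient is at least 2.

[1; 10, 6, 12]

815 = 1*742 + 73
742 = 10*73 + 12
73 = 6*12 + 1
12 = 12*1 + 0  (stop)
So 815/742 = [1; 10, 6, 12].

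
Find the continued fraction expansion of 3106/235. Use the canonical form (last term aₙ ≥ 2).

3106 = 13*235 + 51
235 = 4*51 + 31
51 = 1*31 + 20
31 = 1*20 + 11
20 = 1*11 + 9
11 = 1*9 + 2
9 = 4*2 + 1
2 = 2*1 + 0  (stop)
So 3106/235 = [13; 4, 1, 1, 1, 1, 4, 2].

[13; 4, 1, 1, 1, 1, 4, 2]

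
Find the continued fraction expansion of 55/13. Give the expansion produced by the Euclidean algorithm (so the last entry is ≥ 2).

55 = 4*13 + 3
13 = 4*3 + 1
3 = 3*1 + 0  (stop)
So 55/13 = [4; 4, 3].

[4; 4, 3]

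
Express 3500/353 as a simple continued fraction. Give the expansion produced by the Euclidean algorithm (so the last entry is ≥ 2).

3500 = 9·353 + 323
353 = 1·323 + 30
323 = 10·30 + 23
30 = 1·23 + 7
23 = 3·7 + 2
7 = 3·2 + 1
2 = 2·1 + 0  (stop)
So 3500/353 = [9; 1, 10, 1, 3, 3, 2].

[9; 1, 10, 1, 3, 3, 2]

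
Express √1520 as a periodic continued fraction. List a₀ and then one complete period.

a₀ = ⌊√1520⌋ = 38.
With m₀=0, d₀=1 and mₖ₊₁ = dₖaₖ − mₖ, dₖ₊₁ = (n − mₖ₊₁²)/dₖ, aₖ₊₁ = ⌊(a₀+mₖ₊₁)/dₖ₊₁⌋:
  k=1: m=38, d=76, a=1
  k=2: m=38, d=1, a=76
d=1 and a=2a₀=76 at k=2, so the next step gives (m, d) = (38, 76) again — its k=1 value — and the period has length 2.

[38; 1, 76]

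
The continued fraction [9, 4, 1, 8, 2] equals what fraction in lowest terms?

Using pₖ = aₖpₖ₋₁ + pₖ₋₂ and qₖ = aₖqₖ₋₁ + qₖ₋₂:
  k=0: a=9, p=9, q=1
  k=1: a=4, p=37, q=4
  k=2: a=1, p=46, q=5
  k=3: a=8, p=405, q=44
  k=4: a=2, p=856, q=93

856/93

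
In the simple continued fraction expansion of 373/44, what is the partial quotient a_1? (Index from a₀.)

373 = 8·44 + 21   →  a_0 = 8
44 = 2·21 + 2   →  a_1 = 2

2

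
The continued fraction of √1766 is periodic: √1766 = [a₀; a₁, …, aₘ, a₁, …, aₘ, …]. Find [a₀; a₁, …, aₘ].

[42; 42, 84]

a₀ = ⌊√1766⌋ = 42.
With m₀=0, d₀=1 and mₖ₊₁ = dₖaₖ − mₖ, dₖ₊₁ = (n − mₖ₊₁²)/dₖ, aₖ₊₁ = ⌊(a₀+mₖ₊₁)/dₖ₊₁⌋:
  k=1: m=42, d=2, a=42
  k=2: m=42, d=1, a=84
d=1 and a=2a₀=84 at k=2, so the next step gives (m, d) = (42, 2) again — its k=1 value — and the period has length 2.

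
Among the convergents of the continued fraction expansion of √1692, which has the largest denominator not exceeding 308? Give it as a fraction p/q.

4607/112

√1692 = [41; 7, 2, 7, 82, …] (period length 4).
Convergents:
  p_0/q_0 = 41/1
  p_1/q_1 = 288/7
  p_2/q_2 = 617/15
  p_3/q_3 = 4607/112
  p_4/q_4 = 378391/9199
q_3 = 112 ≤ 308 < 9199 = q_4, so the answer is 4607/112.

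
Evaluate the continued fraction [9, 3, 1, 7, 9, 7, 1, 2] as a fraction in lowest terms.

Fold from the inside: start with 2/1.
  1 + 1/2 = 3/2
  7 + 2/3 = 23/3
  9 + 3/23 = 210/23
  7 + 23/210 = 1493/210
  1 + 210/1493 = 1703/1493
  3 + 1493/1703 = 6602/1703
  9 + 1703/6602 = 61121/6602

61121/6602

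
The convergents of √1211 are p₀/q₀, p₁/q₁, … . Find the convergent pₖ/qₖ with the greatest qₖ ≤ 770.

12145/349

√1211 = [34; 1, 3, 1, 68, …] (period length 4).
Convergents:
  p_0/q_0 = 34/1
  p_1/q_1 = 35/1
  p_2/q_2 = 139/4
  p_3/q_3 = 174/5
  p_4/q_4 = 11971/344
  p_5/q_5 = 12145/349
  p_6/q_6 = 48406/1391
q_5 = 349 ≤ 770 < 1391 = q_6, so the answer is 12145/349.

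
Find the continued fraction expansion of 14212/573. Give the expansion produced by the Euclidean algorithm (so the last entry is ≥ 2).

[24; 1, 4, 14, 8]

14212 = 24×573 + 460
573 = 1×460 + 113
460 = 4×113 + 8
113 = 14×8 + 1
8 = 8×1 + 0  (stop)
So 14212/573 = [24; 1, 4, 14, 8].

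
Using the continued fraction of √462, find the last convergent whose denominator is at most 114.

1827/85

√462 = [21; 2, 42, …] (period length 2).
Convergents:
  p_0/q_0 = 21/1
  p_1/q_1 = 43/2
  p_2/q_2 = 1827/85
  p_3/q_3 = 3697/172
q_2 = 85 ≤ 114 < 172 = q_3, so the answer is 1827/85.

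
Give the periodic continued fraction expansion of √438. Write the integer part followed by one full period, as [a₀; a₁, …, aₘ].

[20; 1, 12, 1, 40]

a₀ = ⌊√438⌋ = 20.
With m₀=0, d₀=1 and mₖ₊₁ = dₖaₖ − mₖ, dₖ₊₁ = (n − mₖ₊₁²)/dₖ, aₖ₊₁ = ⌊(a₀+mₖ₊₁)/dₖ₊₁⌋:
  k=1: m=20, d=38, a=1
  k=2: m=18, d=3, a=12
  k=3: m=18, d=38, a=1
  k=4: m=20, d=1, a=40
d=1 and a=2a₀=40 at k=4, so the next step gives (m, d) = (20, 38) again — its k=1 value — and the period has length 4.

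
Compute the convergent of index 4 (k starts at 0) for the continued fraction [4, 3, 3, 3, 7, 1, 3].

1037/241

Using pₖ = aₖpₖ₋₁ + pₖ₋₂, qₖ = aₖqₖ₋₁ + qₖ₋₂ (with p₋₁=1, p₋₂=0, q₋₁=0, q₋₂=1):
  k=0: a=4, p=4, q=1
  k=1: a=3, p=13, q=3
  k=2: a=3, p=43, q=10
  k=3: a=3, p=142, q=33
  k=4: a=7, p=1037, q=241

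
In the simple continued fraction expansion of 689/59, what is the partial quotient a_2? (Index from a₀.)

689 = 11·59 + 40   →  a_0 = 11
59 = 1·40 + 19   →  a_1 = 1
40 = 2·19 + 2   →  a_2 = 2

2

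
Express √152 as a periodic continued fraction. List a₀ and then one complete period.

[12; 3, 24]

a₀ = ⌊√152⌋ = 12.
With m₀=0, d₀=1 and mₖ₊₁ = dₖaₖ − mₖ, dₖ₊₁ = (n − mₖ₊₁²)/dₖ, aₖ₊₁ = ⌊(a₀+mₖ₊₁)/dₖ₊₁⌋:
  k=1: m=12, d=8, a=3
  k=2: m=12, d=1, a=24
d=1 and a=2a₀=24 at k=2, so the next step gives (m, d) = (12, 8) again — its k=1 value — and the period has length 2.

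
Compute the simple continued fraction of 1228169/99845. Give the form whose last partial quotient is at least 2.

[12; 3, 3, 12, 1, 12, 4, 14]

1228169 = 12*99845 + 30029
99845 = 3*30029 + 9758
30029 = 3*9758 + 755
9758 = 12*755 + 698
755 = 1*698 + 57
698 = 12*57 + 14
57 = 4*14 + 1
14 = 14*1 + 0  (stop)
So 1228169/99845 = [12; 3, 3, 12, 1, 12, 4, 14].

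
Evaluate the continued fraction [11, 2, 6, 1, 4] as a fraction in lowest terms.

Fold from the inside: start with 4/1.
  1 + 1/4 = 5/4
  6 + 4/5 = 34/5
  2 + 5/34 = 73/34
  11 + 34/73 = 837/73

837/73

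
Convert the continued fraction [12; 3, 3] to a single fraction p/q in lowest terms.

Fold from the inside: start with 3/1.
  3 + 1/3 = 10/3
  12 + 3/10 = 123/10

123/10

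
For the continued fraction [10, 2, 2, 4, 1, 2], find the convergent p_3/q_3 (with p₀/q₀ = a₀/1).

Using pₖ = aₖpₖ₋₁ + pₖ₋₂, qₖ = aₖqₖ₋₁ + qₖ₋₂ (with p₋₁=1, p₋₂=0, q₋₁=0, q₋₂=1):
  k=0: a=10, p=10, q=1
  k=1: a=2, p=21, q=2
  k=2: a=2, p=52, q=5
  k=3: a=4, p=229, q=22

229/22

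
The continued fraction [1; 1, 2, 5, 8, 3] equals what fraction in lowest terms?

690/409

Fold from the inside: start with 3/1.
  8 + 1/3 = 25/3
  5 + 3/25 = 128/25
  2 + 25/128 = 281/128
  1 + 128/281 = 409/281
  1 + 281/409 = 690/409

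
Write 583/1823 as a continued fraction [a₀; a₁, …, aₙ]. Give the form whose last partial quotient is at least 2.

583 = 0×1823 + 583
1823 = 3×583 + 74
583 = 7×74 + 65
74 = 1×65 + 9
65 = 7×9 + 2
9 = 4×2 + 1
2 = 2×1 + 0  (stop)
So 583/1823 = [0; 3, 7, 1, 7, 4, 2].

[0; 3, 7, 1, 7, 4, 2]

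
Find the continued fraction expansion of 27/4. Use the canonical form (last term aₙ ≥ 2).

[6; 1, 3]

27 = 6·4 + 3
4 = 1·3 + 1
3 = 3·1 + 0  (stop)
So 27/4 = [6; 1, 3].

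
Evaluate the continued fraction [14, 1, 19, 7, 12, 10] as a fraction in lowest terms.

Using pₖ = aₖpₖ₋₁ + pₖ₋₂ and qₖ = aₖqₖ₋₁ + qₖ₋₂:
  k=0: a=14, p=14, q=1
  k=1: a=1, p=15, q=1
  k=2: a=19, p=299, q=20
  k=3: a=7, p=2108, q=141
  k=4: a=12, p=25595, q=1712
  k=5: a=10, p=258058, q=17261

258058/17261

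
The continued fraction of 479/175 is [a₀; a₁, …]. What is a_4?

479 = 2·175 + 129   →  a_0 = 2
175 = 1·129 + 46   →  a_1 = 1
129 = 2·46 + 37   →  a_2 = 2
46 = 1·37 + 9   →  a_3 = 1
37 = 4·9 + 1   →  a_4 = 4

4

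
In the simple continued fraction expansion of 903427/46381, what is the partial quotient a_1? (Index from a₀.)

903427 = 19·46381 + 22188   →  a_0 = 19
46381 = 2·22188 + 2005   →  a_1 = 2

2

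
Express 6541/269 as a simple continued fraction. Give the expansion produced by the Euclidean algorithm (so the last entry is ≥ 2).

6541 = 24·269 + 85
269 = 3·85 + 14
85 = 6·14 + 1
14 = 14·1 + 0  (stop)
So 6541/269 = [24; 3, 6, 14].

[24; 3, 6, 14]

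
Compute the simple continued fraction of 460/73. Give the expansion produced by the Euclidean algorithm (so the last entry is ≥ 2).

460 = 6*73 + 22
73 = 3*22 + 7
22 = 3*7 + 1
7 = 7*1 + 0  (stop)
So 460/73 = [6; 3, 3, 7].

[6; 3, 3, 7]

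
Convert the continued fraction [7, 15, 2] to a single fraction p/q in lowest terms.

219/31

Using pₖ = aₖpₖ₋₁ + pₖ₋₂ and qₖ = aₖqₖ₋₁ + qₖ₋₂:
  k=0: a=7, p=7, q=1
  k=1: a=15, p=106, q=15
  k=2: a=2, p=219, q=31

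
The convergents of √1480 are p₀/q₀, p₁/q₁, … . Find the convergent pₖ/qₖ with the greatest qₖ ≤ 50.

√1480 = [38; 2, 8, 19, 8, 2, 76, …] (period length 6).
Convergents:
  p_0/q_0 = 38/1
  p_1/q_1 = 77/2
  p_2/q_2 = 654/17
  p_3/q_3 = 12503/325
q_2 = 17 ≤ 50 < 325 = q_3, so the answer is 654/17.

654/17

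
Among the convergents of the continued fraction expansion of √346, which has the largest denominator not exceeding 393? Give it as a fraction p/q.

6901/371

√346 = [18; 1, 1, 1, 1, 36, …] (period length 5).
Convergents:
  p_0/q_0 = 18/1
  p_1/q_1 = 19/1
  p_2/q_2 = 37/2
  p_3/q_3 = 56/3
  p_4/q_4 = 93/5
  p_5/q_5 = 3404/183
  p_6/q_6 = 3497/188
  p_7/q_7 = 6901/371
  p_8/q_8 = 10398/559
q_7 = 371 ≤ 393 < 559 = q_8, so the answer is 6901/371.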